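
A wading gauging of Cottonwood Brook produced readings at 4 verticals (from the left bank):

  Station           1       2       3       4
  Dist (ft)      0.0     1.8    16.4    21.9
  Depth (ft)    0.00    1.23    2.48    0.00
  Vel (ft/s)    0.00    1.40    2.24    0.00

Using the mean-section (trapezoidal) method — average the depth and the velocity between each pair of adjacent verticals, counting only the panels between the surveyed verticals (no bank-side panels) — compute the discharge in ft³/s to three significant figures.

Panel 1-2: Δb = 1.8 ft, d̄ = (0.00+1.23)/2 = 0.615, v̄ = (0.00+1.40)/2 = 0.7 → q = 1.8×0.615×0.7 = 0.7749 ft³/s
Panel 2-3: Δb = 14.6 ft, d̄ = (1.23+2.48)/2 = 1.855, v̄ = (1.40+2.24)/2 = 1.82 → q = 14.6×1.855×1.82 = 49.29 ft³/s
Panel 3-4: Δb = 5.5 ft, d̄ = (2.48+0.00)/2 = 1.24, v̄ = (2.24+0.00)/2 = 1.12 → q = 5.5×1.24×1.12 = 7.638 ft³/s
Q = Σ q = 57.70 ft³/s

57.7 ft³/s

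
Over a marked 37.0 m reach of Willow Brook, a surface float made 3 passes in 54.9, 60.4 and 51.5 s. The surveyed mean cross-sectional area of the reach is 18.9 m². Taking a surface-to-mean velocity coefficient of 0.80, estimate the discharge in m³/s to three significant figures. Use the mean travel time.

t̄ = (54.9 + 60.4 + 51.5) / 3 = 55.6 s
v_surface = L / t̄ = 37.0 / 55.6 = 0.6655 m/s
v_mean = 0.80 × 0.6655 = 0.5324 m/s
Q = A × v_mean = 18.9 × 0.5324 = 10.06 m³/s

10.1 m³/s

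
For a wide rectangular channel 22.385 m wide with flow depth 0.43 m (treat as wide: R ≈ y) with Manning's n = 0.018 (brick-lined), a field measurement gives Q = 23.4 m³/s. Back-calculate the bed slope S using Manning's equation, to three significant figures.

A = b·y = 22.385 × 0.43 = 9.626 m²
Wide channel: R ≈ y = 0.43 m
S = (Q·n / (1·A·R^(2/3)))² = (23.4×0.018 / (1×9.626×0.5697))² = 0.005900

0.00590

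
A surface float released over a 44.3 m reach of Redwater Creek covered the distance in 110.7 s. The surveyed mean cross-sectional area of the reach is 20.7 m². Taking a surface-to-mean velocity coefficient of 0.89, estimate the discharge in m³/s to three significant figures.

7.37 m³/s

v_surface = L / t̄ = 44.3 / 110.7 = 0.4002 m/s
v_mean = 0.89 × 0.4002 = 0.3562 m/s
Q = A × v_mean = 20.7 × 0.3562 = 7.373 m³/s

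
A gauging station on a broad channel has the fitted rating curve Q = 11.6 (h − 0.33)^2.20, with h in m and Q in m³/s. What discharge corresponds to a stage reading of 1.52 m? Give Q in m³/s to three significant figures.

Q = 11.6 × (1.52 − 0.33)^2.20 = 11.6 × 1.19^2.20 = 17.01 m³/s

17.0 m³/s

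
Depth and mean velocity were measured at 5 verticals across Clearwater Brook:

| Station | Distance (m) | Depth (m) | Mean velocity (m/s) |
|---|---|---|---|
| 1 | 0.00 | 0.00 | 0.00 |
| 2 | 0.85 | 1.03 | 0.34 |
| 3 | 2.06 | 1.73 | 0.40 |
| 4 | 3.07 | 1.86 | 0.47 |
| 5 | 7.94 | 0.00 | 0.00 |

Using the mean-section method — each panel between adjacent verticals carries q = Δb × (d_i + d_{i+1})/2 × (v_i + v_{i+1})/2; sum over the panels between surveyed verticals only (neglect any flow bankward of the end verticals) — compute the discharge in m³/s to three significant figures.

Panel 1-2: Δb = 0.85 m, d̄ = (0.00+1.03)/2 = 0.515, v̄ = (0.00+0.34)/2 = 0.17 → q = 0.85×0.515×0.17 = 0.07442 m³/s
Panel 2-3: Δb = 1.21 m, d̄ = (1.03+1.73)/2 = 1.38, v̄ = (0.34+0.40)/2 = 0.37 → q = 1.21×1.38×0.37 = 0.6178 m³/s
Panel 3-4: Δb = 1.01 m, d̄ = (1.73+1.86)/2 = 1.795, v̄ = (0.40+0.47)/2 = 0.435 → q = 1.01×1.795×0.435 = 0.7886 m³/s
Panel 4-5: Δb = 4.87 m, d̄ = (1.86+0.00)/2 = 0.93, v̄ = (0.47+0.00)/2 = 0.235 → q = 4.87×0.93×0.235 = 1.064 m³/s
Q = Σ q = 2.545 m³/s

2.55 m³/s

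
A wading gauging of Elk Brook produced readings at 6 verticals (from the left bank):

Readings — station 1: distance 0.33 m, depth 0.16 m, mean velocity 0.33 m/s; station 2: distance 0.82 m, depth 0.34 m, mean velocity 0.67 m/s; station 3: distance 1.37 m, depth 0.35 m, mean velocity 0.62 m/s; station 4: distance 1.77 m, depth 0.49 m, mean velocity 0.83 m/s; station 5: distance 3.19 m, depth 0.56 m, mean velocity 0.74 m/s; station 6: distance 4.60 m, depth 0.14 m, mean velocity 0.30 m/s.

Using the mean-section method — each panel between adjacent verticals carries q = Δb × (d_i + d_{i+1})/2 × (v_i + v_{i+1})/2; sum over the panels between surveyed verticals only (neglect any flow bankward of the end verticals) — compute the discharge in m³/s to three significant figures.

Panel 1-2: Δb = 0.49 m, d̄ = (0.16+0.34)/2 = 0.25, v̄ = (0.33+0.67)/2 = 0.5 → q = 0.49×0.25×0.5 = 0.06125 m³/s
Panel 2-3: Δb = 0.55 m, d̄ = (0.34+0.35)/2 = 0.345, v̄ = (0.67+0.62)/2 = 0.645 → q = 0.55×0.345×0.645 = 0.1224 m³/s
Panel 3-4: Δb = 0.4 m, d̄ = (0.35+0.49)/2 = 0.42, v̄ = (0.62+0.83)/2 = 0.725 → q = 0.4×0.42×0.725 = 0.1218 m³/s
Panel 4-5: Δb = 1.42 m, d̄ = (0.49+0.56)/2 = 0.525, v̄ = (0.83+0.74)/2 = 0.785 → q = 1.42×0.525×0.785 = 0.5852 m³/s
Panel 5-6: Δb = 1.41 m, d̄ = (0.56+0.14)/2 = 0.35, v̄ = (0.74+0.30)/2 = 0.52 → q = 1.41×0.35×0.52 = 0.2566 m³/s
Q = Σ q = 1.147 m³/s

1.15 m³/s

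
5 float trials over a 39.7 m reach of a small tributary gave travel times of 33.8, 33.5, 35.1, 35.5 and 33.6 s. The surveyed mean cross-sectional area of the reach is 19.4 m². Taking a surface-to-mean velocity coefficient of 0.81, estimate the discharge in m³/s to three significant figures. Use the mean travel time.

t̄ = (33.8 + 33.5 + 35.1 + 35.5 + 33.6) / 5 = 34.3 s
v_surface = L / t̄ = 39.7 / 34.3 = 1.157 m/s
v_mean = 0.81 × 1.157 = 0.9375 m/s
Q = A × v_mean = 19.4 × 0.9375 = 18.19 m³/s

18.2 m³/s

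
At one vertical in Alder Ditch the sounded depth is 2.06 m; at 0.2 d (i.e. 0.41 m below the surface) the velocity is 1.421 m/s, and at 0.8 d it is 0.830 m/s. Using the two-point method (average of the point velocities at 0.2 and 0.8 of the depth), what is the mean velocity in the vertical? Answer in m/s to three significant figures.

1.13 m/s

v̄ = (1.421 + 0.830) / 2 = 1.126 m/s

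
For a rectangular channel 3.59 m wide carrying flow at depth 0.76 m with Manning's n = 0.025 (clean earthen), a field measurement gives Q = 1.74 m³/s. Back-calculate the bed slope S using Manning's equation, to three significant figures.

A = b·y = 3.59 × 0.76 = 2.728 m²
P = b + 2y = 3.59 + 2×0.76 = 5.110 m
R = A/P = 2.728/5.110 = 0.5339 m
S = (Q·n / (1·A·R^(2/3)))² = (1.74×0.025 / (1×2.728×0.6581))² = 0.0005868

0.000587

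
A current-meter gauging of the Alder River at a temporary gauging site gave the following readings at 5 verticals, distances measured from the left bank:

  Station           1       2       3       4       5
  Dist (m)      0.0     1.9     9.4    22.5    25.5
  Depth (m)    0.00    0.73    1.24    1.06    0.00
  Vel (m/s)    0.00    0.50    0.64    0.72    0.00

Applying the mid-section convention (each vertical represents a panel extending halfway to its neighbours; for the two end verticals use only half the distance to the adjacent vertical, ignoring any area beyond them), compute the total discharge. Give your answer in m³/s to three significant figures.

w_2 = (9.4 − 0.0)/2 = 4.7 m; q_2 = 0.50 × 0.73 × 4.7 = 1.716 m³/s
w_3 = (22.5 − 1.9)/2 = 10.3 m; q_3 = 0.64 × 1.24 × 10.3 = 8.174 m³/s
w_4 = (25.5 − 9.4)/2 = 8.05 m; q_4 = 0.72 × 1.06 × 8.05 = 6.144 m³/s
Stations 1, 5 contribute zero (depth or velocity is 0).
Q = Σ qᵢ = 16.03 m³/s

16.0 m³/s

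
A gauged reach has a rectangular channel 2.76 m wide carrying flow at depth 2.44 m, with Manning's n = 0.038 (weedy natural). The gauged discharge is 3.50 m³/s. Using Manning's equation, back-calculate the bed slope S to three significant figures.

0.000461

A = b·y = 2.76 × 2.44 = 6.734 m²
P = b + 2y = 2.76 + 2×2.44 = 7.640 m
R = A/P = 6.734/7.640 = 0.8815 m
S = (Q·n / (1·A·R^(2/3)))² = (3.50×0.038 / (1×6.734×0.9193))² = 0.0004615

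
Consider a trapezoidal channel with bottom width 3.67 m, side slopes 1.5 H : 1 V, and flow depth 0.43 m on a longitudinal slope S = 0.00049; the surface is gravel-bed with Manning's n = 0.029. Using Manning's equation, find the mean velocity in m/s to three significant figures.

A = (b + z·y)·y = (3.67 + 1.5×0.43)×0.43 = 1.855 m²
P = b + 2y√(1+z²) = 3.67 + 2×0.43×√(1+1.5²) = 5.220 m
R = A/P = 1.855/5.220 = 0.3554 m
Q = (1/n)·A·R^(2/3)·S^(1/2) = (1/0.029) × 1.855 × 0.3554^(2/3) × 0.00049^(1/2) = 0.7106 m³/s
V = Q/A = 0.7106/1.855 = 0.3830 m/s

0.383 m/s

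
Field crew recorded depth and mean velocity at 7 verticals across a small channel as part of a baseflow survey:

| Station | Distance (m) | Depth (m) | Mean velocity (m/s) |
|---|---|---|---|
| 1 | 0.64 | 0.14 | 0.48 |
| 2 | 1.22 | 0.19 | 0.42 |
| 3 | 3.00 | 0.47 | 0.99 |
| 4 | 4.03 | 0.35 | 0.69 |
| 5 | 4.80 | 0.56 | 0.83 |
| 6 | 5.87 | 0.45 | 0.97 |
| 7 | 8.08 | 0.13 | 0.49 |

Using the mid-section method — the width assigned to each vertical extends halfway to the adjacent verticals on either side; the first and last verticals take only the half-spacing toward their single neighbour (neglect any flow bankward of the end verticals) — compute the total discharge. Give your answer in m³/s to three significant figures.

w_1 = (1.22 − 0.64)/2 = 0.29 m; q_1 = 0.48 × 0.14 × 0.29 = 0.01949 m³/s
w_2 = (3.00 − 0.64)/2 = 1.18 m; q_2 = 0.42 × 0.19 × 1.18 = 0.09416 m³/s
w_3 = (4.03 − 1.22)/2 = 1.405 m; q_3 = 0.99 × 0.47 × 1.405 = 0.6537 m³/s
w_4 = (4.80 − 3.00)/2 = 0.9 m; q_4 = 0.69 × 0.35 × 0.9 = 0.2174 m³/s
w_5 = (5.87 − 4.03)/2 = 0.92 m; q_5 = 0.83 × 0.56 × 0.92 = 0.4276 m³/s
w_6 = (8.08 − 4.80)/2 = 1.64 m; q_6 = 0.97 × 0.45 × 1.64 = 0.7159 m³/s
w_7 = (8.08 − 5.87)/2 = 1.105 m; q_7 = 0.49 × 0.13 × 1.105 = 0.07039 m³/s
Q = Σ qᵢ = 2.199 m³/s

2.20 m³/s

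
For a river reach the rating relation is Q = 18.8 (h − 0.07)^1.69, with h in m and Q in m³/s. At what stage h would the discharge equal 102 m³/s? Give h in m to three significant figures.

2.79 m

h − h₀ = (Q/C)^(1/b) = (102/18.8)^(1/1.69) = 2.720 m
h = 0.07 + 2.720 = 2.790 m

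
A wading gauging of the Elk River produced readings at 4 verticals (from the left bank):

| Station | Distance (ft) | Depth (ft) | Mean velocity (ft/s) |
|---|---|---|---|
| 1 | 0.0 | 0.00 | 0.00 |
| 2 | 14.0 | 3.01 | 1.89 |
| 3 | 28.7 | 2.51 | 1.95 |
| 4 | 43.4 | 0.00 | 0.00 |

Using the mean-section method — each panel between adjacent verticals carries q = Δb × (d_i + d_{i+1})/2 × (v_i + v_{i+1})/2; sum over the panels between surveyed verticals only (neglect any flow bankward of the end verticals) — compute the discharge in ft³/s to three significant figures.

Panel 1-2: Δb = 14 ft, d̄ = (0.00+3.01)/2 = 1.505, v̄ = (0.00+1.89)/2 = 0.945 → q = 14×1.505×0.945 = 19.91 ft³/s
Panel 2-3: Δb = 14.7 ft, d̄ = (3.01+2.51)/2 = 2.76, v̄ = (1.89+1.95)/2 = 1.92 → q = 14.7×2.76×1.92 = 77.90 ft³/s
Panel 3-4: Δb = 14.7 ft, d̄ = (2.51+0.00)/2 = 1.255, v̄ = (1.95+0.00)/2 = 0.975 → q = 14.7×1.255×0.975 = 17.99 ft³/s
Q = Σ q = 115.8 ft³/s

116 ft³/s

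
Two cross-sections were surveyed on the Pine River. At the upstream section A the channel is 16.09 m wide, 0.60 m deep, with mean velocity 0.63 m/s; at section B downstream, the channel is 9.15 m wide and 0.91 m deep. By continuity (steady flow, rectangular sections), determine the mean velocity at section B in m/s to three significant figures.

Q = A₁V₁ = (16.09×0.60) × 0.63 = 6.082 m³/s
A₂ = 9.15 × 0.91 = 8.327 m²
V₂ = Q/A₂ = 6.082/8.327 = 0.7304 m/s

0.730 m/s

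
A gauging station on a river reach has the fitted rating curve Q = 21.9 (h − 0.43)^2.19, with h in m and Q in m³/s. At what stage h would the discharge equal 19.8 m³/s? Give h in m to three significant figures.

1.39 m

h − h₀ = (Q/C)^(1/b) = (19.8/21.9)^(1/2.19) = 0.9550 m
h = 0.43 + 0.9550 = 1.385 m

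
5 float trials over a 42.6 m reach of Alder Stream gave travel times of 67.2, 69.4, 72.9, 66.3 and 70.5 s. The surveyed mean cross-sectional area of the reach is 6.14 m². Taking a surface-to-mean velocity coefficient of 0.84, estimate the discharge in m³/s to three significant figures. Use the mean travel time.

t̄ = (67.2 + 69.4 + 72.9 + 66.3 + 70.5) / 5 = 69.26 s
v_surface = L / t̄ = 42.6 / 69.26 = 0.6151 m/s
v_mean = 0.84 × 0.6151 = 0.5167 m/s
Q = A × v_mean = 6.14 × 0.5167 = 3.172 m³/s

3.17 m³/s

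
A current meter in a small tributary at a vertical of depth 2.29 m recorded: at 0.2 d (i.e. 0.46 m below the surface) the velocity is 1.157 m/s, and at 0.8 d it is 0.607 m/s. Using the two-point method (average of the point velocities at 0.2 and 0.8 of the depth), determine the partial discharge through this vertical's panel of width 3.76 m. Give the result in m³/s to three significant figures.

v̄ = (1.157 + 0.607) / 2 = 0.8820 m/s
q = v̄ × d × w = 0.8820 × 2.29 × 3.76 = 7.594 m³/s

7.59 m³/s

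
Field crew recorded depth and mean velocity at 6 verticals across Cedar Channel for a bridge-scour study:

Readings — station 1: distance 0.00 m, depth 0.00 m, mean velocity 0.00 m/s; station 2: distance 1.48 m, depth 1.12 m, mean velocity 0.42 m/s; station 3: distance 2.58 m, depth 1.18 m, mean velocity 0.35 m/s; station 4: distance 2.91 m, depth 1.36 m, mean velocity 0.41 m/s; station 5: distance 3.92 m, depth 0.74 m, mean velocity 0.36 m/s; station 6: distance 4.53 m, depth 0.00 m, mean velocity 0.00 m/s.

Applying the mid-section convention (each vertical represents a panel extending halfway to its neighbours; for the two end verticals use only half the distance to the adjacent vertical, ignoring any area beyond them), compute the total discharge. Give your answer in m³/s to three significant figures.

w_2 = (2.58 − 0.00)/2 = 1.29 m; q_2 = 0.42 × 1.12 × 1.29 = 0.6068 m³/s
w_3 = (2.91 − 1.48)/2 = 0.715 m; q_3 = 0.35 × 1.18 × 0.715 = 0.2953 m³/s
w_4 = (3.92 − 2.58)/2 = 0.67 m; q_4 = 0.41 × 1.36 × 0.67 = 0.3736 m³/s
w_5 = (4.53 − 2.91)/2 = 0.81 m; q_5 = 0.36 × 0.74 × 0.81 = 0.2158 m³/s
Stations 1, 6 contribute zero (depth or velocity is 0).
Q = Σ qᵢ = 1.491 m³/s

1.49 m³/s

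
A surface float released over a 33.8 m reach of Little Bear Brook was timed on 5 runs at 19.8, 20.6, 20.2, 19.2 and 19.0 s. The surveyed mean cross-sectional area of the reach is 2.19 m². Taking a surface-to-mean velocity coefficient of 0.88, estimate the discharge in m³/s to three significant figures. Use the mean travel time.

t̄ = (19.8 + 20.6 + 20.2 + 19.2 + 19.0) / 5 = 19.76 s
v_surface = L / t̄ = 33.8 / 19.76 = 1.711 m/s
v_mean = 0.88 × 1.711 = 1.505 m/s
Q = A × v_mean = 2.19 × 1.505 = 3.297 m³/s

3.30 m³/s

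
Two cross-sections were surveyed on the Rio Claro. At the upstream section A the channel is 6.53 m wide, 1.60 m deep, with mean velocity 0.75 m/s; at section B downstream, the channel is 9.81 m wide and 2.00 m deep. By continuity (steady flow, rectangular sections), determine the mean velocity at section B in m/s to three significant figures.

Q = A₁V₁ = (6.53×1.60) × 0.75 = 7.836 m³/s
A₂ = 9.81 × 2.00 = 19.62 m²
V₂ = Q/A₂ = 7.836/19.62 = 0.3994 m/s

0.399 m/s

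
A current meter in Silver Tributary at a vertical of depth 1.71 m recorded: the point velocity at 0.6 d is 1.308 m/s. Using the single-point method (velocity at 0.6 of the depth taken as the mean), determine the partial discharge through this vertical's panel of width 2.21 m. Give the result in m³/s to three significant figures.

v̄ = v₀.₆ = 1.308 m/s
q = v̄ × d × w = 1.308 × 1.71 × 2.21 = 4.943 m³/s

4.94 m³/s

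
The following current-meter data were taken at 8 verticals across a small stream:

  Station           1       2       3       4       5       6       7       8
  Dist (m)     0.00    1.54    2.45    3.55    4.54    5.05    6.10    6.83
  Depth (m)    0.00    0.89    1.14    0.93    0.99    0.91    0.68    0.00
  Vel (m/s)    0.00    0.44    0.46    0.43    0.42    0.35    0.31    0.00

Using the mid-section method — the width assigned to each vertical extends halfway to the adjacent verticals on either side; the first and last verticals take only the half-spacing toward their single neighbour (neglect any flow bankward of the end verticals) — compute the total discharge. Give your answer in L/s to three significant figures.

2170 L/s

w_2 = (2.45 − 0.00)/2 = 1.225 m; q_2 = 0.44 × 0.89 × 1.225 = 0.4797 m³/s
w_3 = (3.55 − 1.54)/2 = 1.005 m; q_3 = 0.46 × 1.14 × 1.005 = 0.5270 m³/s
w_4 = (4.54 − 2.45)/2 = 1.045 m; q_4 = 0.43 × 0.93 × 1.045 = 0.4179 m³/s
w_5 = (5.05 − 3.55)/2 = 0.75 m; q_5 = 0.42 × 0.99 × 0.75 = 0.3119 m³/s
w_6 = (6.10 − 4.54)/2 = 0.78 m; q_6 = 0.35 × 0.91 × 0.78 = 0.2484 m³/s
w_7 = (6.83 − 5.05)/2 = 0.89 m; q_7 = 0.31 × 0.68 × 0.89 = 0.1876 m³/s
Stations 1, 8 contribute zero (depth or velocity is 0).
Q = Σ qᵢ = 2.173 m³/s
= 2.173 × 1000 = 2173 L/s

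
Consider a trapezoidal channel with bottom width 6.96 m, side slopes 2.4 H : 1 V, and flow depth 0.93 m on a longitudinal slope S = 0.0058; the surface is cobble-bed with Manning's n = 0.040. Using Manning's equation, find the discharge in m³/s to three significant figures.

A = (b + z·y)·y = (6.96 + 2.4×0.93)×0.93 = 8.549 m²
P = b + 2y√(1+z²) = 6.96 + 2×0.93×√(1+2.4²) = 11.80 m
R = A/P = 8.549/11.80 = 0.7247 m
Q = (1/n)·A·R^(2/3)·S^(1/2) = (1/0.040) × 8.549 × 0.7247^(2/3) × 0.0058^(1/2) = 13.13 m³/s

13.1 m³/s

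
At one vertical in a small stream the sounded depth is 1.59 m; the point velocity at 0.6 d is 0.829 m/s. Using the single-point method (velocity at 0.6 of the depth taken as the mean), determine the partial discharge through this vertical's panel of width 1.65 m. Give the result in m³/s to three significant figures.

v̄ = v₀.₆ = 0.829 m/s
q = v̄ × d × w = 0.8290 × 1.59 × 1.65 = 2.175 m³/s

2.17 m³/s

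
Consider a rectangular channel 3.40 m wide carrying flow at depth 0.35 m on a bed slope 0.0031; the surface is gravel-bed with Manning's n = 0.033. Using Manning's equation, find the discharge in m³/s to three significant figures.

A = b·y = 3.40 × 0.35 = 1.190 m²
P = b + 2y = 3.40 + 2×0.35 = 4.100 m
R = A/P = 1.190/4.100 = 0.2902 m
Q = (1/n)·A·R^(2/3)·S^(1/2) = (1/0.033) × 1.190 × 0.2902^(2/3) × 0.0031^(1/2) = 0.8801 m³/s

0.880 m³/s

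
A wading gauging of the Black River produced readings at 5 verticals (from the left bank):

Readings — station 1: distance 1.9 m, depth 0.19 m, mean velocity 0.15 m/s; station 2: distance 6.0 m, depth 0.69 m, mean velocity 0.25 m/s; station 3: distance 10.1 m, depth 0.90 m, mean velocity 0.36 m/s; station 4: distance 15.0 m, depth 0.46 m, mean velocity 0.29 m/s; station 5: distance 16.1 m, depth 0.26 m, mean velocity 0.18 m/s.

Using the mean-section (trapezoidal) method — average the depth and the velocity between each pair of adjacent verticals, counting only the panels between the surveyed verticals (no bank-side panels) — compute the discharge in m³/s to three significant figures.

Panel 1-2: Δb = 4.1 m, d̄ = (0.19+0.69)/2 = 0.44, v̄ = (0.15+0.25)/2 = 0.2 → q = 4.1×0.44×0.2 = 0.3608 m³/s
Panel 2-3: Δb = 4.1 m, d̄ = (0.69+0.90)/2 = 0.795, v̄ = (0.25+0.36)/2 = 0.305 → q = 4.1×0.795×0.305 = 0.9941 m³/s
Panel 3-4: Δb = 4.9 m, d̄ = (0.90+0.46)/2 = 0.68, v̄ = (0.36+0.29)/2 = 0.325 → q = 4.9×0.68×0.325 = 1.083 m³/s
Panel 4-5: Δb = 1.1 m, d̄ = (0.46+0.26)/2 = 0.36, v̄ = (0.29+0.18)/2 = 0.235 → q = 1.1×0.36×0.235 = 0.09306 m³/s
Q = Σ q = 2.531 m³/s

2.53 m³/s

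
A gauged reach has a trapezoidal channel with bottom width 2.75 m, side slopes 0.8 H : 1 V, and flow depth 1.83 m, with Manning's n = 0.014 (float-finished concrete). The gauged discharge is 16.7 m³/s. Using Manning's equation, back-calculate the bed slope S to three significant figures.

A = (b + z·y)·y = (2.75 + 0.8×1.83)×1.83 = 7.712 m²
P = b + 2y√(1+z²) = 2.75 + 2×1.83×√(1+0.8²) = 7.437 m
R = A/P = 7.712/7.437 = 1.037 m
S = (Q·n / (1·A·R^(2/3)))² = (16.7×0.014 / (1×7.712×1.024))² = 0.0008758

0.000876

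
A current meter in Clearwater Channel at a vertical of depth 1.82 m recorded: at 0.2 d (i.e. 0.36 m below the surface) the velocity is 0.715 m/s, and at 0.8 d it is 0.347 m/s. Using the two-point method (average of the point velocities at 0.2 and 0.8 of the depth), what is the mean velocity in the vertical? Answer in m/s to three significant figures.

v̄ = (0.715 + 0.347) / 2 = 0.5310 m/s

0.531 m/s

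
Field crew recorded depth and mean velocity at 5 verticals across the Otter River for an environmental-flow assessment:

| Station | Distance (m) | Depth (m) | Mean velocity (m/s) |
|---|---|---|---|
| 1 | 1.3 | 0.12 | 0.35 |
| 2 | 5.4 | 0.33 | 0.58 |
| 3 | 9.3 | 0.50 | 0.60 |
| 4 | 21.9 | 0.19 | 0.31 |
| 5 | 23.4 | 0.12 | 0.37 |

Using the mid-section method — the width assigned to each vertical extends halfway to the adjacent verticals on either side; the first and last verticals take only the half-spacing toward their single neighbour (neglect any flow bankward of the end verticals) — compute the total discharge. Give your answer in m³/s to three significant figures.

3.78 m³/s

w_1 = (5.4 − 1.3)/2 = 2.05 m; q_1 = 0.35 × 0.12 × 2.05 = 0.08610 m³/s
w_2 = (9.3 − 1.3)/2 = 4 m; q_2 = 0.58 × 0.33 × 4 = 0.7656 m³/s
w_3 = (21.9 − 5.4)/2 = 8.25 m; q_3 = 0.60 × 0.50 × 8.25 = 2.475 m³/s
w_4 = (23.4 − 9.3)/2 = 7.05 m; q_4 = 0.31 × 0.19 × 7.05 = 0.4152 m³/s
w_5 = (23.4 − 21.9)/2 = 0.75 m; q_5 = 0.37 × 0.12 × 0.75 = 0.03330 m³/s
Q = Σ qᵢ = 3.775 m³/s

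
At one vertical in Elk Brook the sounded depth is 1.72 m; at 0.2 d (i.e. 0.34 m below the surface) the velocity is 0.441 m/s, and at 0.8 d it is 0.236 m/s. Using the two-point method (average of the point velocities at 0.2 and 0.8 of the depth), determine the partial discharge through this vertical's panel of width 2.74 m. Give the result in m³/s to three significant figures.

v̄ = (0.441 + 0.236) / 2 = 0.3385 m/s
q = v̄ × d × w = 0.3385 × 1.72 × 2.74 = 1.595 m³/s

1.60 m³/s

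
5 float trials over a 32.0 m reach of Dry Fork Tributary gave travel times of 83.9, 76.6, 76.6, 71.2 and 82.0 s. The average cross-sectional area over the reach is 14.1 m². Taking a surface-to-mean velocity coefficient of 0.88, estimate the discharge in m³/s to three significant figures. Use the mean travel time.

t̄ = (83.9 + 76.6 + 76.6 + 71.2 + 82.0) / 5 = 78.06 s
v_surface = L / t̄ = 32.0 / 78.06 = 0.4099 m/s
v_mean = 0.88 × 0.4099 = 0.3607 m/s
Q = A × v_mean = 14.1 × 0.3607 = 5.087 m³/s

5.09 m³/s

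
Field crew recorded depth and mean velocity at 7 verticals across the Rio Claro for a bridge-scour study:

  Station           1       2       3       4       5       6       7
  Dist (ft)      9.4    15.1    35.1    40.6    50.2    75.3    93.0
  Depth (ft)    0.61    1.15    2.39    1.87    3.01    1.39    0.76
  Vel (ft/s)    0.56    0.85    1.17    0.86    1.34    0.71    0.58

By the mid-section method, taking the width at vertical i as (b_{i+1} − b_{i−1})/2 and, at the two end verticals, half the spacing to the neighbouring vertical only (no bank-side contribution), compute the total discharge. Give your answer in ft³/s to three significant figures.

156 ft³/s

w_1 = (15.1 − 9.4)/2 = 2.85 ft; q_1 = 0.56 × 0.61 × 2.85 = 0.9736 ft³/s
w_2 = (35.1 − 9.4)/2 = 12.85 ft; q_2 = 0.85 × 1.15 × 12.85 = 12.56 ft³/s
w_3 = (40.6 − 15.1)/2 = 12.75 ft; q_3 = 1.17 × 2.39 × 12.75 = 35.65 ft³/s
w_4 = (50.2 − 35.1)/2 = 7.55 ft; q_4 = 0.86 × 1.87 × 7.55 = 12.14 ft³/s
w_5 = (75.3 − 40.6)/2 = 17.35 ft; q_5 = 1.34 × 3.01 × 17.35 = 69.98 ft³/s
w_6 = (93.0 − 50.2)/2 = 21.4 ft; q_6 = 0.71 × 1.39 × 21.4 = 21.12 ft³/s
w_7 = (93.0 − 75.3)/2 = 8.85 ft; q_7 = 0.58 × 0.76 × 8.85 = 3.901 ft³/s
Q = Σ qᵢ = 156.3 ft³/s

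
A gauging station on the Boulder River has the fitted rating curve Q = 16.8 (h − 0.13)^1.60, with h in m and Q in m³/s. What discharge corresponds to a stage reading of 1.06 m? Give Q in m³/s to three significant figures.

15.0 m³/s

Q = 16.8 × (1.06 − 0.13)^1.60 = 16.8 × 0.93^1.60 = 14.96 m³/s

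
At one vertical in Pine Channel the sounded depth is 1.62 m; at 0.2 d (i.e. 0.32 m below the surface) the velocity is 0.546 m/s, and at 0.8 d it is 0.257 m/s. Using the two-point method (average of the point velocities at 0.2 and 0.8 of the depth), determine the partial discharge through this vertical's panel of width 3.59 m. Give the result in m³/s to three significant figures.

v̄ = (0.546 + 0.257) / 2 = 0.4015 m/s
q = v̄ × d × w = 0.4015 × 1.62 × 3.59 = 2.335 m³/s

2.34 m³/s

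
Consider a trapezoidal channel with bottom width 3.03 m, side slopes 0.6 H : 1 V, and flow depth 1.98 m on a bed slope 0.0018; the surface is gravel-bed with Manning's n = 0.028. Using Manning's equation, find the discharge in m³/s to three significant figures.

A = (b + z·y)·y = (3.03 + 0.6×1.98)×1.98 = 8.352 m²
P = b + 2y√(1+z²) = 3.03 + 2×1.98×√(1+0.6²) = 7.648 m
R = A/P = 8.352/7.648 = 1.092 m
Q = (1/n)·A·R^(2/3)·S^(1/2) = (1/0.028) × 8.352 × 1.092^(2/3) × 0.0018^(1/2) = 13.42 m³/s

13.4 m³/s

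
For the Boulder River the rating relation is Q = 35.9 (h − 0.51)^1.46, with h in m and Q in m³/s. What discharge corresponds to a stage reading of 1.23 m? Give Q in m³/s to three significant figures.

Q = 35.9 × (1.23 − 0.51)^1.46 = 35.9 × 0.72^1.46 = 22.22 m³/s

22.2 m³/s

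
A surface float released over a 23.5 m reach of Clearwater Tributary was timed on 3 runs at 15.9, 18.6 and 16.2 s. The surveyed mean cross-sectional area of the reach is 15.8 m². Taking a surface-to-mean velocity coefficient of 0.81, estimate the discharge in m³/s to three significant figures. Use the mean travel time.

17.8 m³/s

t̄ = (15.9 + 18.6 + 16.2) / 3 = 16.9 s
v_surface = L / t̄ = 23.5 / 16.9 = 1.391 m/s
v_mean = 0.81 × 1.391 = 1.126 m/s
Q = A × v_mean = 15.8 × 1.126 = 17.80 m³/s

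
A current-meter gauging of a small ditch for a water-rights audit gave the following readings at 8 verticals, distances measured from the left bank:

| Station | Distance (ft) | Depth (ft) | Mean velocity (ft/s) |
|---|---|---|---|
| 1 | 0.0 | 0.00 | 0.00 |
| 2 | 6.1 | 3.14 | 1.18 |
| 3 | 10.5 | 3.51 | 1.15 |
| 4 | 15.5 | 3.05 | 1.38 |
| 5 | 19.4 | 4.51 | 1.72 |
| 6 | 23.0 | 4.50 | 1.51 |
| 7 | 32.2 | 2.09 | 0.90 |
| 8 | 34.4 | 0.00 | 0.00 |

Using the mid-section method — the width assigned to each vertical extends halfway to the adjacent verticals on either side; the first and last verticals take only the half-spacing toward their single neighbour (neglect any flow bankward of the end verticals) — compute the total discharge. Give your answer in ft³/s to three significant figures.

140 ft³/s

w_2 = (10.5 − 0.0)/2 = 5.25 ft; q_2 = 1.18 × 3.14 × 5.25 = 19.45 ft³/s
w_3 = (15.5 − 6.1)/2 = 4.7 ft; q_3 = 1.15 × 3.51 × 4.7 = 18.97 ft³/s
w_4 = (19.4 − 10.5)/2 = 4.45 ft; q_4 = 1.38 × 3.05 × 4.45 = 18.73 ft³/s
w_5 = (23.0 − 15.5)/2 = 3.75 ft; q_5 = 1.72 × 4.51 × 3.75 = 29.09 ft³/s
w_6 = (32.2 − 19.4)/2 = 6.4 ft; q_6 = 1.51 × 4.50 × 6.4 = 43.49 ft³/s
w_7 = (34.4 − 23.0)/2 = 5.7 ft; q_7 = 0.90 × 2.09 × 5.7 = 10.72 ft³/s
Stations 1, 8 contribute zero (depth or velocity is 0).
Q = Σ qᵢ = 140.5 ft³/s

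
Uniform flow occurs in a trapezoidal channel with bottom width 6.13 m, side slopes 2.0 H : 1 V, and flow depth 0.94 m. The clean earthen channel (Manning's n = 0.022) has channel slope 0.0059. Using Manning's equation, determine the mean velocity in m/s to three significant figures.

2.83 m/s

A = (b + z·y)·y = (6.13 + 2.0×0.94)×0.94 = 7.529 m²
P = b + 2y√(1+z²) = 6.13 + 2×0.94×√(1+2.0²) = 10.33 m
R = A/P = 7.529/10.33 = 0.7286 m
Q = (1/n)·A·R^(2/3)·S^(1/2) = (1/0.022) × 7.529 × 0.7286^(2/3) × 0.0059^(1/2) = 21.29 m³/s
V = Q/A = 21.29/7.529 = 2.827 m/s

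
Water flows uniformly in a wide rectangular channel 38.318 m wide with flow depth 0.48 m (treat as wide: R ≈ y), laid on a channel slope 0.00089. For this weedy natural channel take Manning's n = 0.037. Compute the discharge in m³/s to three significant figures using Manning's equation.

9.09 m³/s

A = b·y = 38.318 × 0.48 = 18.39 m²
Wide channel: R ≈ y = 0.48 m
Q = (1/n)·A·R^(2/3)·S^(1/2) = (1/0.037) × 18.39 × 0.4800^(2/3) × 0.00089^(1/2) = 9.091 m³/s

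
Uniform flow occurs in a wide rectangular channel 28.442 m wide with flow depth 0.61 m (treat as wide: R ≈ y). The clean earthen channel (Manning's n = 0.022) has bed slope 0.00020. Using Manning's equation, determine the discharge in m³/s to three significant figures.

A = b·y = 28.442 × 0.61 = 17.35 m²
Wide channel: R ≈ y = 0.61 m
Q = (1/n)·A·R^(2/3)·S^(1/2) = (1/0.022) × 17.35 × 0.6100^(2/3) × 0.00020^(1/2) = 8.022 m³/s

8.02 m³/s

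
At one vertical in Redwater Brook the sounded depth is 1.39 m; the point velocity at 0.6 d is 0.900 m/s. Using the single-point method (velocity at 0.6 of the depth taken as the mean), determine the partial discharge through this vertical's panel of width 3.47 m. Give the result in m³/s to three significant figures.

v̄ = v₀.₆ = 0.900 m/s
q = v̄ × d × w = 0.9000 × 1.39 × 3.47 = 4.341 m³/s

4.34 m³/s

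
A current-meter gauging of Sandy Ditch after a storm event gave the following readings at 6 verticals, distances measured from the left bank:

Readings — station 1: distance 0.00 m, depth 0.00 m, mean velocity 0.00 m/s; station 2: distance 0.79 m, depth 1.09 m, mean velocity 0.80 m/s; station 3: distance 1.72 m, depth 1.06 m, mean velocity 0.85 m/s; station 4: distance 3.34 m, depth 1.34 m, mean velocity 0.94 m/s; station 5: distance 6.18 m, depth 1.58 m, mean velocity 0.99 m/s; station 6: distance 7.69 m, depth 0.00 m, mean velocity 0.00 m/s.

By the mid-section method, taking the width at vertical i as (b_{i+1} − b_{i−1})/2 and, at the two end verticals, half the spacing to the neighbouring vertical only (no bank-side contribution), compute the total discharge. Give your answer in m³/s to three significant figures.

w_2 = (1.72 − 0.00)/2 = 0.86 m; q_2 = 0.80 × 1.09 × 0.86 = 0.7499 m³/s
w_3 = (3.34 − 0.79)/2 = 1.275 m; q_3 = 0.85 × 1.06 × 1.275 = 1.149 m³/s
w_4 = (6.18 − 1.72)/2 = 2.23 m; q_4 = 0.94 × 1.34 × 2.23 = 2.809 m³/s
w_5 = (7.69 − 3.34)/2 = 2.175 m; q_5 = 0.99 × 1.58 × 2.175 = 3.402 m³/s
Stations 1, 6 contribute zero (depth or velocity is 0).
Q = Σ qᵢ = 8.110 m³/s

8.11 m³/s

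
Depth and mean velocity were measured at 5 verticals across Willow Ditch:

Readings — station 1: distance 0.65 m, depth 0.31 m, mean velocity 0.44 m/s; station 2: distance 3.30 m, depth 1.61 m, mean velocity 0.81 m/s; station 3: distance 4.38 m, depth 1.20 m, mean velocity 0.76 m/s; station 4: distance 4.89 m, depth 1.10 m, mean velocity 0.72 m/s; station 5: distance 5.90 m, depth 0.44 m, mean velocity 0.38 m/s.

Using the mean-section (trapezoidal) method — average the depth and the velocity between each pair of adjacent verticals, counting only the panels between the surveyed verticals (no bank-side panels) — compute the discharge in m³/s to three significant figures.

3.64 m³/s

Panel 1-2: Δb = 2.65 m, d̄ = (0.31+1.61)/2 = 0.96, v̄ = (0.44+0.81)/2 = 0.625 → q = 2.65×0.96×0.625 = 1.590 m³/s
Panel 2-3: Δb = 1.08 m, d̄ = (1.61+1.20)/2 = 1.405, v̄ = (0.81+0.76)/2 = 0.785 → q = 1.08×1.405×0.785 = 1.191 m³/s
Panel 3-4: Δb = 0.51 m, d̄ = (1.20+1.10)/2 = 1.15, v̄ = (0.76+0.72)/2 = 0.74 → q = 0.51×1.15×0.74 = 0.4340 m³/s
Panel 4-5: Δb = 1.01 m, d̄ = (1.10+0.44)/2 = 0.77, v̄ = (0.72+0.38)/2 = 0.55 → q = 1.01×0.77×0.55 = 0.4277 m³/s
Q = Σ q = 3.643 m³/s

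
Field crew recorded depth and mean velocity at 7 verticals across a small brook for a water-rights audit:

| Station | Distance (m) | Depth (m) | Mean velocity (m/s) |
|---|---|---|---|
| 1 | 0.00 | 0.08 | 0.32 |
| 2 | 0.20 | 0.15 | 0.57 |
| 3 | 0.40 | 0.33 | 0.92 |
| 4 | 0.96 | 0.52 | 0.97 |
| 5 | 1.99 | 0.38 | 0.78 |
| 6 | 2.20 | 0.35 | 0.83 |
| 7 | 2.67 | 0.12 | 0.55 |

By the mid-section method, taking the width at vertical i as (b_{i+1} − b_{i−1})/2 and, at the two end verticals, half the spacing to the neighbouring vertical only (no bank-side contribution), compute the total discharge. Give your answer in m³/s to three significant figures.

0.834 m³/s

w_1 = (0.20 − 0.00)/2 = 0.1 m; q_1 = 0.32 × 0.08 × 0.1 = 0.002560 m³/s
w_2 = (0.40 − 0.00)/2 = 0.2 m; q_2 = 0.57 × 0.15 × 0.2 = 0.01710 m³/s
w_3 = (0.96 − 0.20)/2 = 0.38 m; q_3 = 0.92 × 0.33 × 0.38 = 0.1154 m³/s
w_4 = (1.99 − 0.40)/2 = 0.795 m; q_4 = 0.97 × 0.52 × 0.795 = 0.4010 m³/s
w_5 = (2.20 − 0.96)/2 = 0.62 m; q_5 = 0.78 × 0.38 × 0.62 = 0.1838 m³/s
w_6 = (2.67 − 1.99)/2 = 0.34 m; q_6 = 0.83 × 0.35 × 0.34 = 0.09877 m³/s
w_7 = (2.67 − 2.20)/2 = 0.235 m; q_7 = 0.55 × 0.12 × 0.235 = 0.01551 m³/s
Q = Σ qᵢ = 0.8341 m³/s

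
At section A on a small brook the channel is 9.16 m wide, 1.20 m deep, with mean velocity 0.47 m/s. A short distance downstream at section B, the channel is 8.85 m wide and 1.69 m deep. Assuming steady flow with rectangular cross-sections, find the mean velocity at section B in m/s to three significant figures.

0.345 m/s

Q = A₁V₁ = (9.16×1.20) × 0.47 = 5.166 m³/s
A₂ = 8.85 × 1.69 = 14.96 m²
V₂ = Q/A₂ = 5.166/14.96 = 0.3454 m/s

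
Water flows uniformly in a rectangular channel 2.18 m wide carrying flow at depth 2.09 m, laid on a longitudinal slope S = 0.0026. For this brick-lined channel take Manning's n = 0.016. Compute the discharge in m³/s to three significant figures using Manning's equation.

A = b·y = 2.18 × 2.09 = 4.556 m²
P = b + 2y = 2.18 + 2×2.09 = 6.360 m
R = A/P = 4.556/6.360 = 0.7164 m
Q = (1/n)·A·R^(2/3)·S^(1/2) = (1/0.016) × 4.556 × 0.7164^(2/3) × 0.0026^(1/2) = 11.63 m³/s

11.6 m³/s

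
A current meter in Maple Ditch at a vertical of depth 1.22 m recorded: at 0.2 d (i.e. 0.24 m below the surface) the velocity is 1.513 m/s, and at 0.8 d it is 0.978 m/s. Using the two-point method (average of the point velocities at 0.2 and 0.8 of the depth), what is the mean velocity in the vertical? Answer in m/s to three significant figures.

v̄ = (1.513 + 0.978) / 2 = 1.246 m/s

1.25 m/s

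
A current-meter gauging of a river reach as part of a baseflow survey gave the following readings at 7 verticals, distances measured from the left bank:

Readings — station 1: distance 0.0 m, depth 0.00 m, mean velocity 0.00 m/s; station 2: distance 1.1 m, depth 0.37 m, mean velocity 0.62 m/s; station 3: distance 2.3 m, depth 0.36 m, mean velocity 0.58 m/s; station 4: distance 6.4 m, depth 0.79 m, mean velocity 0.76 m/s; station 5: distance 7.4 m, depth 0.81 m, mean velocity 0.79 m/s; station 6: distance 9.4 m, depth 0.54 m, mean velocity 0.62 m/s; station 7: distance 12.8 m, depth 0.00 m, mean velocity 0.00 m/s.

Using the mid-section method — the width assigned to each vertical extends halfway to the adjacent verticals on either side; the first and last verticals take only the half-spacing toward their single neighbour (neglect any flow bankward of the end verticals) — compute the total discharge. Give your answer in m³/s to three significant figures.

4.21 m³/s

w_2 = (2.3 − 0.0)/2 = 1.15 m; q_2 = 0.62 × 0.37 × 1.15 = 0.2638 m³/s
w_3 = (6.4 − 1.1)/2 = 2.65 m; q_3 = 0.58 × 0.36 × 2.65 = 0.5533 m³/s
w_4 = (7.4 − 2.3)/2 = 2.55 m; q_4 = 0.76 × 0.79 × 2.55 = 1.531 m³/s
w_5 = (9.4 − 6.4)/2 = 1.5 m; q_5 = 0.79 × 0.81 × 1.5 = 0.9599 m³/s
w_6 = (12.8 − 7.4)/2 = 2.7 m; q_6 = 0.62 × 0.54 × 2.7 = 0.9040 m³/s
Stations 1, 7 contribute zero (depth or velocity is 0).
Q = Σ qᵢ = 4.212 m³/s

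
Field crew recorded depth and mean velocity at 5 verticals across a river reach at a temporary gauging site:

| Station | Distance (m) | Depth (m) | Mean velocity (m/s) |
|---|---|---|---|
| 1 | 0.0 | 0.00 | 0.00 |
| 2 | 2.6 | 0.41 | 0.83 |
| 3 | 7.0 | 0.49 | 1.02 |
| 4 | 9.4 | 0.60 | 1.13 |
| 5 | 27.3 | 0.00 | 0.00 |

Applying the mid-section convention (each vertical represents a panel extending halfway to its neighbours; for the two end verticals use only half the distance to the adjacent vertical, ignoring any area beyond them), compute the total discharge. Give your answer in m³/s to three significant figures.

9.77 m³/s

w_2 = (7.0 − 0.0)/2 = 3.5 m; q_2 = 0.83 × 0.41 × 3.5 = 1.191 m³/s
w_3 = (9.4 − 2.6)/2 = 3.4 m; q_3 = 1.02 × 0.49 × 3.4 = 1.699 m³/s
w_4 = (27.3 − 7.0)/2 = 10.15 m; q_4 = 1.13 × 0.60 × 10.15 = 6.882 m³/s
Stations 1, 5 contribute zero (depth or velocity is 0).
Q = Σ qᵢ = 9.772 m³/s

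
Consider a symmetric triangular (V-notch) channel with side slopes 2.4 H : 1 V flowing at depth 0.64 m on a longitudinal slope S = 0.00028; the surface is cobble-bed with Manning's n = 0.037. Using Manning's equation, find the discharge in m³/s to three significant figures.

A = z·y² = 2.4×0.64² = 0.9830 m²
P = 2y√(1+z²) = 2×0.64×√(1+2.4²) = 3.328 m
R = A/P = 0.9830/3.328 = 0.2954 m
Q = (1/n)·A·R^(2/3)·S^(1/2) = (1/0.037) × 0.9830 × 0.2954^(2/3) × 0.00028^(1/2) = 0.1972 m³/s

0.197 m³/s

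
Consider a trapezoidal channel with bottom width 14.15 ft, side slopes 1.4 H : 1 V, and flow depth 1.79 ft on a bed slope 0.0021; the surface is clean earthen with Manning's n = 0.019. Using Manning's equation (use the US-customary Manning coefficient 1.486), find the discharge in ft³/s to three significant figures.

A = (b + z·y)·y = (14.15 + 1.4×1.79)×1.79 = 29.81 ft²
P = b + 2y√(1+z²) = 14.15 + 2×1.79×√(1+1.4²) = 20.31 ft
R = A/P = 29.81/20.31 = 1.468 ft
Q = (1.486/n)·A·R^(2/3)·S^(1/2) = (1.486/0.019) × 29.81 × 1.468^(2/3) × 0.0021^(1/2) = 138.0 ft³/s

138 ft³/s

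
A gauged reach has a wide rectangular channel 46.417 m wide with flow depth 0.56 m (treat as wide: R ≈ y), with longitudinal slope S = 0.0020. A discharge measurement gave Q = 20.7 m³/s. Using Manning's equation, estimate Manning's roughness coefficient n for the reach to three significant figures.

0.0382

A = b·y = 46.417 × 0.56 = 25.99 m²
Wide channel: R ≈ y = 0.56 m
n = (1/Q)·A·R^(2/3)·S^(1/2) = (1/20.7) × 25.99 × 0.6794 × 0.04472 = 0.03815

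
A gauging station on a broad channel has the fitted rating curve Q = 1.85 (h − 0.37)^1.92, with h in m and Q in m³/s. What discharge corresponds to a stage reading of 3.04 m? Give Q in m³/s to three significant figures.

Q = 1.85 × (3.04 − 0.37)^1.92 = 1.85 × 2.67^1.92 = 12.19 m³/s

12.2 m³/s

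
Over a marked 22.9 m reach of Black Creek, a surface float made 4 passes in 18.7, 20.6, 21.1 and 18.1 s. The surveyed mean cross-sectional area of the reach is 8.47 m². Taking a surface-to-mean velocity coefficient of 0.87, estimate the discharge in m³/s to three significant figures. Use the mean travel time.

8.60 m³/s

t̄ = (18.7 + 20.6 + 21.1 + 18.1) / 4 = 19.625 s
v_surface = L / t̄ = 22.9 / 19.625 = 1.167 m/s
v_mean = 0.87 × 1.167 = 1.015 m/s
Q = A × v_mean = 8.47 × 1.015 = 8.599 m³/s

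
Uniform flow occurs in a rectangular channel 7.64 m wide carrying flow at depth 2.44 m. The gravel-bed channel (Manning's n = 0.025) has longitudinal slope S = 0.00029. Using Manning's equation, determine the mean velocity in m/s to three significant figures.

A = b·y = 7.64 × 2.44 = 18.64 m²
P = b + 2y = 7.64 + 2×2.44 = 12.52 m
R = A/P = 18.64/12.52 = 1.489 m
Q = (1/n)·A·R^(2/3)·S^(1/2) = (1/0.025) × 18.64 × 1.489^(2/3) × 0.00029^(1/2) = 16.56 m³/s
V = Q/A = 16.56/18.64 = 0.8882 m/s

0.888 m/s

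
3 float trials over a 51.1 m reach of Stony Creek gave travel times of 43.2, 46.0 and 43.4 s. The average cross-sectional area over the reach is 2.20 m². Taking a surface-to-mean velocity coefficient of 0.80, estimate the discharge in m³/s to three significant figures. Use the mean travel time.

t̄ = (43.2 + 46.0 + 43.4) / 3 = 44.2 s
v_surface = L / t̄ = 51.1 / 44.2 = 1.156 m/s
v_mean = 0.80 × 1.156 = 0.9249 m/s
Q = A × v_mean = 2.20 × 0.9249 = 2.035 m³/s

2.03 m³/s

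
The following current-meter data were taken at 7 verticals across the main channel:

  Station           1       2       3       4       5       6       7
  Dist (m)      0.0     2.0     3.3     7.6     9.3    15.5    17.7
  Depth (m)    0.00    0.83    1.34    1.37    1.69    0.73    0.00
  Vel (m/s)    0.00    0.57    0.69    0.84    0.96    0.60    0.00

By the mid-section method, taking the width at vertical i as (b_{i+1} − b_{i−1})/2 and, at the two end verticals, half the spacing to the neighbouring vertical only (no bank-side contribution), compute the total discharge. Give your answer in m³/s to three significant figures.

w_2 = (3.3 − 0.0)/2 = 1.65 m; q_2 = 0.57 × 0.83 × 1.65 = 0.7806 m³/s
w_3 = (7.6 − 2.0)/2 = 2.8 m; q_3 = 0.69 × 1.34 × 2.8 = 2.589 m³/s
w_4 = (9.3 − 3.3)/2 = 3 m; q_4 = 0.84 × 1.37 × 3 = 3.452 m³/s
w_5 = (15.5 − 7.6)/2 = 3.95 m; q_5 = 0.96 × 1.69 × 3.95 = 6.408 m³/s
w_6 = (17.7 − 9.3)/2 = 4.2 m; q_6 = 0.60 × 0.73 × 4.2 = 1.840 m³/s
Stations 1, 7 contribute zero (depth or velocity is 0).
Q = Σ qᵢ = 15.07 m³/s

15.1 m³/s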